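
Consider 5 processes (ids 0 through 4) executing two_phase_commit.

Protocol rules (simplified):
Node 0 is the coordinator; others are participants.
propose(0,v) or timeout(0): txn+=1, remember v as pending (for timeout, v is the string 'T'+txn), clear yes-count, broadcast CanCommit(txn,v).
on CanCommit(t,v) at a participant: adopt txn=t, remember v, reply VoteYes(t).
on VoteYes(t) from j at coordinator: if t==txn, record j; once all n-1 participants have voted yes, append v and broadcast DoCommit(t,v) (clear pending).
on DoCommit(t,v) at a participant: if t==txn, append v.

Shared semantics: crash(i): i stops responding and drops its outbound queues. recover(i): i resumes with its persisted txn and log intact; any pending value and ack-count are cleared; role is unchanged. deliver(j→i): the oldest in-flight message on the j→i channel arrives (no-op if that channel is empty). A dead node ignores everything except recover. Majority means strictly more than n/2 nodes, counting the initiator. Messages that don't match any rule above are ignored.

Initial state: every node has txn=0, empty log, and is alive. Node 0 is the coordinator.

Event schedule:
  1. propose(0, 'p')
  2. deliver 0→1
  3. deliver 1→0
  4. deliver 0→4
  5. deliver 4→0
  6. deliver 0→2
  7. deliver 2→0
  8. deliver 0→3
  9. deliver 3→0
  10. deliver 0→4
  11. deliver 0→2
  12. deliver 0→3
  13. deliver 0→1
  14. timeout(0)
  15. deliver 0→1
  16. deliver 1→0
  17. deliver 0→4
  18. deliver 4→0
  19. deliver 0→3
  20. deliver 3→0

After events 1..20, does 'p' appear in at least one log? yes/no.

yes

after 1 — propose(0,'p'): n0:coor/t1/[-]
after 2 — deliver 0→1: n1:part/t1/[-]
after 3 — deliver 1→0: ·
after 4 — deliver 0→4: n4:part/t1/[-]
after 5 — deliver 4→0: ·
after 6 — deliver 0→2: n2:part/t1/[-]
after 7 — deliver 2→0: ·
after 8 — deliver 0→3: n3:part/t1/[-]
after 9 — deliver 3→0: n0:coor/t1/[p]
after 10 — deliver 0→4: n4:part/t1/[p]
after 11 — deliver 0→2: n2:part/t1/[p]
after 12 — deliver 0→3: n3:part/t1/[p]
after 13 — deliver 0→1: n1:part/t1/[p]
after 14 — timeout(0): n0:coor/t2/[p]
after 15 — deliver 0→1: n1:part/t2/[p]
after 16 — deliver 1→0: ·
after 17 — deliver 0→4: n4:part/t2/[p]
after 18 — deliver 4→0: ·
after 19 — deliver 0→3: n3:part/t2/[p]
after 20 — deliver 3→0: ·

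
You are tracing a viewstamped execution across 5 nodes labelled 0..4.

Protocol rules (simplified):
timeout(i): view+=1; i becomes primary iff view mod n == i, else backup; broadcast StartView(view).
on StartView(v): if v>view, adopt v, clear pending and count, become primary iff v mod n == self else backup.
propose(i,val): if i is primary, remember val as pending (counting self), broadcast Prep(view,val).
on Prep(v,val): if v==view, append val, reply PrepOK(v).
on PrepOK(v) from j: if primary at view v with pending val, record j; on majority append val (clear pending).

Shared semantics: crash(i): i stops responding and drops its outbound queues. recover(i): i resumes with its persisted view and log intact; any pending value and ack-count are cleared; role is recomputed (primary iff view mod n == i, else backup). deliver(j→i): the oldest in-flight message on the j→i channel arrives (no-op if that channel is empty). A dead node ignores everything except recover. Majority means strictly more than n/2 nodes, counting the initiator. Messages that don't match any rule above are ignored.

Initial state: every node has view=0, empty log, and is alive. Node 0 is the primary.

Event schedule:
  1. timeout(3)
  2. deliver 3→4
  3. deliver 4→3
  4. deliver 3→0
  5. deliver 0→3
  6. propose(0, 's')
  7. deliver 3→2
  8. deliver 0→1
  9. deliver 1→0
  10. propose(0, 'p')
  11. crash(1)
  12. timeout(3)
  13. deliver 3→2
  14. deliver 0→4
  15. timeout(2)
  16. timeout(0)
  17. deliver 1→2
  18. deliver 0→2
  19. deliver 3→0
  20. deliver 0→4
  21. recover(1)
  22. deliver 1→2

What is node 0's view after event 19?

after 1 — timeout(3): n3:back/v1/[-]
after 2 — deliver 3→4: n4:back/v1/[-]
after 3 — deliver 4→3: ·
after 4 — deliver 3→0: n0:back/v1/[-]
after 5 — deliver 0→3: ·
after 6 — propose(0,'s'): ·
after 7 — deliver 3→2: n2:back/v1/[-]
after 8 — deliver 0→1: ·
after 9 — deliver 1→0: ·
after 10 — propose(0,'p'): ·
after 11 — crash(1): n1:✗back/v0/[-]
after 12 — timeout(3): n3:back/v2/[-]
after 13 — deliver 3→2: n2:prim/v2/[-]
after 14 — deliver 0→4: ·
after 15 — timeout(2): n2:back/v3/[-]
after 16 — timeout(0): n0:back/v2/[-]
after 17 — deliver 1→2: ·
after 18 — deliver 0→2: ·
after 19 — deliver 3→0: ·

2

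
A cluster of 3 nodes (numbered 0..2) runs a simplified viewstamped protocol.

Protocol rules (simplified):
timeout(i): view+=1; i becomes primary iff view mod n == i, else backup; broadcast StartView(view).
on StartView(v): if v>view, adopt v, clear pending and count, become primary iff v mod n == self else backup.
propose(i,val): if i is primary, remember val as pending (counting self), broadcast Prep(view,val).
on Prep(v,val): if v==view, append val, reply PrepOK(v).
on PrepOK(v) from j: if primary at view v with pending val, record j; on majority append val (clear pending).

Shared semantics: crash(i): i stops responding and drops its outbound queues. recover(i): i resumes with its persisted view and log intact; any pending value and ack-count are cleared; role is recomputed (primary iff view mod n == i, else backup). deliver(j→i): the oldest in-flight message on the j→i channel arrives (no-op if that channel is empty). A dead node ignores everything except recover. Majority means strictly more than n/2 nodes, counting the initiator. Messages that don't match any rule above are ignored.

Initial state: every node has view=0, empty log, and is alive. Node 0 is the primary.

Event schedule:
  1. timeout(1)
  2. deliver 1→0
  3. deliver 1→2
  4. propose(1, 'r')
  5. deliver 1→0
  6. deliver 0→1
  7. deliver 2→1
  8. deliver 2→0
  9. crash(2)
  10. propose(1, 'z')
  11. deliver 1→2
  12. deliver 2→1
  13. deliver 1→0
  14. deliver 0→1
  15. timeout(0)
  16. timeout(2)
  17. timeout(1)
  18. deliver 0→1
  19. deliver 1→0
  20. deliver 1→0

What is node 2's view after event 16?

[1] timeout(1) → N1(prim v1 [-])
[2] deliver 1→0 → N0(back v1 [-])
[3] deliver 1→2 → N2(back v1 [-])
[4] propose(1,'r') → ∅
[5] deliver 1→0 → N0(back v1 [r])
[6] deliver 0→1 → N1(prim v1 [r])
[7] deliver 2→1 → ∅
[8] deliver 2→0 → ∅
[9] crash(2) → N2(✗back v1 [-])
[10] propose(1,'z') → ∅
[11] deliver 1→2 → ∅
[12] deliver 2→1 → ∅
[13] deliver 1→0 → N0(back v1 [r,z])
[14] deliver 0→1 → N1(prim v1 [r,z])
[15] timeout(0) → N0(back v2 [r,z])
[16] timeout(2) → ∅

1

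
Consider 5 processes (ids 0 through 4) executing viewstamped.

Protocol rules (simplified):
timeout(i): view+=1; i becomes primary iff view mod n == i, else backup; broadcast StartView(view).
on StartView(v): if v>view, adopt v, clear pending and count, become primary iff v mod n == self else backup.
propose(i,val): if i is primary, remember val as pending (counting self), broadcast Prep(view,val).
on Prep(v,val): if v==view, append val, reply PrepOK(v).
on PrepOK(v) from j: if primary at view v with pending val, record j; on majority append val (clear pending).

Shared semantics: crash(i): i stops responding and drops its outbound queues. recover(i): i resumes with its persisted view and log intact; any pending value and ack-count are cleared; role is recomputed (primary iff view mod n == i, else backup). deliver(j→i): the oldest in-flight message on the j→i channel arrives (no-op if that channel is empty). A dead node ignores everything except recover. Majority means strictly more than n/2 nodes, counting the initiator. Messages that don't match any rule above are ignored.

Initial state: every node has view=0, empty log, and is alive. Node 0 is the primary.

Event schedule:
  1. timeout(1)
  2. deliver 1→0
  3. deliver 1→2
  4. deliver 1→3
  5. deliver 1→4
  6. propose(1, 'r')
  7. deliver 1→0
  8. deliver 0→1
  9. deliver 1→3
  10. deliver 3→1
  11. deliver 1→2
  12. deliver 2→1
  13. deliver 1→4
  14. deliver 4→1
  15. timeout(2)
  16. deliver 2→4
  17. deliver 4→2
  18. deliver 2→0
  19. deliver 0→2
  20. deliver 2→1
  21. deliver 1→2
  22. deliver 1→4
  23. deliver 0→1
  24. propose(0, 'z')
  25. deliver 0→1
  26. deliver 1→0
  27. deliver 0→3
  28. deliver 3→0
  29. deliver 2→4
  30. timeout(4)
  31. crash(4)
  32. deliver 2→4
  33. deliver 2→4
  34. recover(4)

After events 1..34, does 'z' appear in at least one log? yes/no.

[1] timeout(1) → N1(prim v1 [-])
[2] deliver 1→0 → N0(back v1 [-])
[3] deliver 1→2 → N2(back v1 [-])
[4] deliver 1→3 → N3(back v1 [-])
[5] deliver 1→4 → N4(back v1 [-])
[6] propose(1,'r') → ∅
[7] deliver 1→0 → N0(back v1 [r])
[8] deliver 0→1 → ∅
[9] deliver 1→3 → N3(back v1 [r])
[10] deliver 3→1 → N1(prim v1 [r])
[11] deliver 1→2 → N2(back v1 [r])
[12] deliver 2→1 → ∅
[13] deliver 1→4 → N4(back v1 [r])
[14] deliver 4→1 → ∅
[15] timeout(2) → N2(prim v2 [r])
[16] deliver 2→4 → N4(back v2 [r])
[17] deliver 4→2 → ∅
[18] deliver 2→0 → N0(back v2 [r])
[19] deliver 0→2 → ∅
[20] deliver 2→1 → N1(back v2 [r])
[21] deliver 1→2 → ∅
[22] deliver 1→4 → ∅
[23] deliver 0→1 → ∅
[24] propose(0,'z') → ∅
[25] deliver 0→1 → ∅
[26] deliver 1→0 → ∅
[27] deliver 0→3 → ∅
[28] deliver 3→0 → ∅
[29] deliver 2→4 → ∅
[30] timeout(4) → N4(back v3 [r])
[31] crash(4) → N4(✗back v3 [r])
[32] deliver 2→4 → ∅
[33] deliver 2→4 → ∅
[34] recover(4) → N4(back v3 [r])

no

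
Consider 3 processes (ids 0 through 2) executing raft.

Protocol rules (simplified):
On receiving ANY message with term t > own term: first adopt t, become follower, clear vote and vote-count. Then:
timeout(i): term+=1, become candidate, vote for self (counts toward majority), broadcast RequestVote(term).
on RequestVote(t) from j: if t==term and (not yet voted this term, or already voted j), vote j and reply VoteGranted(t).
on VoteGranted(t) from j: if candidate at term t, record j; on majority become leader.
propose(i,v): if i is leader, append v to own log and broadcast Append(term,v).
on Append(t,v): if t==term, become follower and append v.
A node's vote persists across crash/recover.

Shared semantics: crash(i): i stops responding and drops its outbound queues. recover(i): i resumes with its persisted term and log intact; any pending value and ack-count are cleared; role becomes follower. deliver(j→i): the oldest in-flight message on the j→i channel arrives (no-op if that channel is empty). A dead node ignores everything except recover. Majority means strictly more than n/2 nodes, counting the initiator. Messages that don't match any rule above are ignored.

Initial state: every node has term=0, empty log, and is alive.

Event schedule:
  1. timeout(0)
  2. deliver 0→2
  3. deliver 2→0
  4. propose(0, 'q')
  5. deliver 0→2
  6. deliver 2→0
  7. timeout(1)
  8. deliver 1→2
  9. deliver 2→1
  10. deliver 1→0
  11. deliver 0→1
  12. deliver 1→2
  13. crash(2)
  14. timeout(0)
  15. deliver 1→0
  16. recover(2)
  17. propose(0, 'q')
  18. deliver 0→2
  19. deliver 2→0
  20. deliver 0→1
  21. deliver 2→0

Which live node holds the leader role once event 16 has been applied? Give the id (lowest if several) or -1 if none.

step 1 timeout(0): 0={cand,t=1,log=-}
step 2 deliver 0→2: 2={foll,t=1,log=-}
step 3 deliver 2→0: 0={lead,t=1,log=-}
step 4 propose(0,'q'): 0={lead,t=1,log=q}
step 5 deliver 0→2: 2={foll,t=1,log=q}
step 6 deliver 2→0: —
step 7 timeout(1): 1={cand,t=1,log=-}
step 8 deliver 1→2: —
step 9 deliver 2→1: —
step 10 deliver 1→0: —
step 11 deliver 0→1: —
step 12 deliver 1→2: —
step 13 crash(2): 2={✗foll,t=1,log=q}
step 14 timeout(0): 0={cand,t=2,log=q}
step 15 deliver 1→0: —
step 16 recover(2): 2={foll,t=1,log=q}

-1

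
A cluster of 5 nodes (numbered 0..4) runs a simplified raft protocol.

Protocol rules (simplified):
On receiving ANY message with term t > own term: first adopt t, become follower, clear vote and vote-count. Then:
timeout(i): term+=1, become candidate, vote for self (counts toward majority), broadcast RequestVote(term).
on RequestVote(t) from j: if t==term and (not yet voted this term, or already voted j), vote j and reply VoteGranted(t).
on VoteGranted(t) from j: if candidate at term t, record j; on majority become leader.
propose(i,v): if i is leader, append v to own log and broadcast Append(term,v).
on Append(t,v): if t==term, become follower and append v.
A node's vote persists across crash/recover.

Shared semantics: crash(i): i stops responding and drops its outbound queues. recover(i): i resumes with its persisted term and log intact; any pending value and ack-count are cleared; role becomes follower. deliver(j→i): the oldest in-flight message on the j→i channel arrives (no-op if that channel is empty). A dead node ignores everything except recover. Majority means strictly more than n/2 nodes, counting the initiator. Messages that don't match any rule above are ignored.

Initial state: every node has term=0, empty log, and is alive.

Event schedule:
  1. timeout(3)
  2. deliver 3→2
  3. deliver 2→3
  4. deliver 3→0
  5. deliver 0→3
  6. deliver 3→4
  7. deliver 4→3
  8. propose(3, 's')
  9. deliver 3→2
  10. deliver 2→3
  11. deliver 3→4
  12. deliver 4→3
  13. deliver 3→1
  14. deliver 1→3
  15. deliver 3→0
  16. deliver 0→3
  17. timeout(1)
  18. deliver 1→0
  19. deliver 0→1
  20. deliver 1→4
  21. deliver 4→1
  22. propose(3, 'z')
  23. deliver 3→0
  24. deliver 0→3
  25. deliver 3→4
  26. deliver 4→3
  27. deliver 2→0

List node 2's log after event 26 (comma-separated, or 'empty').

s

1. timeout(3):  <3:cand t1 ->
2. deliver 3→2:  <2:foll t1 ->
3. deliver 2→3:  nop
4. deliver 3→0:  <0:foll t1 ->
5. deliver 0→3:  <3:lead t1 ->
6. deliver 3→4:  <4:foll t1 ->
7. deliver 4→3:  nop
8. propose(3,'s'):  <3:lead t1 s>
9. deliver 3→2:  <2:foll t1 s>
10. deliver 2→3:  nop
11. deliver 3→4:  <4:foll t1 s>
12. deliver 4→3:  nop
13. deliver 3→1:  <1:foll t1 ->
14. deliver 1→3:  nop
15. deliver 3→0:  <0:foll t1 s>
16. deliver 0→3:  nop
17. timeout(1):  <1:cand t2 ->
18. deliver 1→0:  <0:foll t2 s>
19. deliver 0→1:  nop
20. deliver 1→4:  <4:foll t2 s>
21. deliver 4→1:  <1:lead t2 ->
22. propose(3,'z'):  <3:lead t1 s,z>
23. deliver 3→0:  nop
24. deliver 0→3:  nop
25. deliver 3→4:  nop
26. deliver 4→3:  nop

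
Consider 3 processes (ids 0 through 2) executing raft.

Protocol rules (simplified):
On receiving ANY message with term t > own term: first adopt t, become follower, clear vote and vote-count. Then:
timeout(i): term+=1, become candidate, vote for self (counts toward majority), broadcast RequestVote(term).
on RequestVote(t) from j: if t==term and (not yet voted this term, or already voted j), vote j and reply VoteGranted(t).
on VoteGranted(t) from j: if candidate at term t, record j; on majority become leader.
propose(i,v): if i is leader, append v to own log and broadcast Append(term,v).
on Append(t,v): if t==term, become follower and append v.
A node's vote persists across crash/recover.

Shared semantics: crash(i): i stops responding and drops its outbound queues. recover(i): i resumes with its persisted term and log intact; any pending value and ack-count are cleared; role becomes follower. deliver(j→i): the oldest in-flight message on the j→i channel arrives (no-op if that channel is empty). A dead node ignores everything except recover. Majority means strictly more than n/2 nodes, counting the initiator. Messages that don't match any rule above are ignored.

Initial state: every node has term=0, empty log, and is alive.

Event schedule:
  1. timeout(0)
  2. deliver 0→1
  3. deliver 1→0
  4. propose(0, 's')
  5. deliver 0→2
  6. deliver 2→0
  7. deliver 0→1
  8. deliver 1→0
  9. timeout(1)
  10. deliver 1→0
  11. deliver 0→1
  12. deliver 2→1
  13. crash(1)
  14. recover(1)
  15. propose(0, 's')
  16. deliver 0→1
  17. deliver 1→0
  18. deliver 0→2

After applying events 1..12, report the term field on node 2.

[1] timeout(0) → N0(cand t1 [-])
[2] deliver 0→1 → N1(foll t1 [-])
[3] deliver 1→0 → N0(lead t1 [-])
[4] propose(0,'s') → N0(lead t1 [s])
[5] deliver 0→2 → N2(foll t1 [-])
[6] deliver 2→0 → ∅
[7] deliver 0→1 → N1(foll t1 [s])
[8] deliver 1→0 → ∅
[9] timeout(1) → N1(cand t2 [s])
[10] deliver 1→0 → N0(foll t2 [s])
[11] deliver 0→1 → N1(lead t2 [s])
[12] deliver 2→1 → ∅

1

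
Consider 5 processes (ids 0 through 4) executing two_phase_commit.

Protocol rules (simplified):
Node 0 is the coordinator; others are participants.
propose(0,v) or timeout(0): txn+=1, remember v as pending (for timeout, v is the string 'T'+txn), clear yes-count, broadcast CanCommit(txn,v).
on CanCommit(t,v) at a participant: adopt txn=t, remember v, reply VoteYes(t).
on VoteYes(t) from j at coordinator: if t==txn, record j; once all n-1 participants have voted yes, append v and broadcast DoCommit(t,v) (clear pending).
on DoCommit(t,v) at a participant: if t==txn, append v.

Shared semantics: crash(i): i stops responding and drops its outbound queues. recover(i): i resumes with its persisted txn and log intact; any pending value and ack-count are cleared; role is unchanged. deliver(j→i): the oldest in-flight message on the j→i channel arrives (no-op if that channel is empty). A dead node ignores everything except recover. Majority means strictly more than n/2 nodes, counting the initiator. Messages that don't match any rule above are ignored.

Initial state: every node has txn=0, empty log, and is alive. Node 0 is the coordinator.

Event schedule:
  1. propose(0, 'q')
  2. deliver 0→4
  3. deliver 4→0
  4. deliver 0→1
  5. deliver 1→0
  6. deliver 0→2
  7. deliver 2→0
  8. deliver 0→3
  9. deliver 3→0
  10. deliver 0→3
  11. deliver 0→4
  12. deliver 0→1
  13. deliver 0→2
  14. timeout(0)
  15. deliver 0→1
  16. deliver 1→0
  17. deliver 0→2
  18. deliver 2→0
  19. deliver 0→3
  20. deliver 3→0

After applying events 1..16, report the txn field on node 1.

2

after 1 — propose(0,'q'): n0:coor/t1/[-]
after 2 — deliver 0→4: n4:part/t1/[-]
after 3 — deliver 4→0: ·
after 4 — deliver 0→1: n1:part/t1/[-]
after 5 — deliver 1→0: ·
after 6 — deliver 0→2: n2:part/t1/[-]
after 7 — deliver 2→0: ·
after 8 — deliver 0→3: n3:part/t1/[-]
after 9 — deliver 3→0: n0:coor/t1/[q]
after 10 — deliver 0→3: n3:part/t1/[q]
after 11 — deliver 0→4: n4:part/t1/[q]
after 12 — deliver 0→1: n1:part/t1/[q]
after 13 — deliver 0→2: n2:part/t1/[q]
after 14 — timeout(0): n0:coor/t2/[q]
after 15 — deliver 0→1: n1:part/t2/[q]
after 16 — deliver 1→0: ·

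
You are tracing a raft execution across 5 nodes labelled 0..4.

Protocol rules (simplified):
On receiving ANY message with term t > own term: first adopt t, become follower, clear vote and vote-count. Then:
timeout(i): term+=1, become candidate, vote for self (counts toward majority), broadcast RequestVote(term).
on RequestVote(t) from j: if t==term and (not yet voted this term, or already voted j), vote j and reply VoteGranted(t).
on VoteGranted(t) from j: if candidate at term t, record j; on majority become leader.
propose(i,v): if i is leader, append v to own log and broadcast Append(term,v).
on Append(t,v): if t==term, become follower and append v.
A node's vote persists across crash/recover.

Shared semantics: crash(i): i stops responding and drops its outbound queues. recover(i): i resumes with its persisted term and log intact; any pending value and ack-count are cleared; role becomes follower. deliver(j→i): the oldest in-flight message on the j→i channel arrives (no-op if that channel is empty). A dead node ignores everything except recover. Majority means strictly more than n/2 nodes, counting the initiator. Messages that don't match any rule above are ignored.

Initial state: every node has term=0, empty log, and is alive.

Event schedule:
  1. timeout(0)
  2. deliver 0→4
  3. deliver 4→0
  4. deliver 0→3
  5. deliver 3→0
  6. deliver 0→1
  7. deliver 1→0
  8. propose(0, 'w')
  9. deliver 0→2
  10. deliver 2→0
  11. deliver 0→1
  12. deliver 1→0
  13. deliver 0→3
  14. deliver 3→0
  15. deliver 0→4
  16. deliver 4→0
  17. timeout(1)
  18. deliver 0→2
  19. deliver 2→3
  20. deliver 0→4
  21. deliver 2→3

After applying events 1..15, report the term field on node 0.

step 1 timeout(0): 0={cand,t=1,log=-}
step 2 deliver 0→4: 4={foll,t=1,log=-}
step 3 deliver 4→0: —
step 4 deliver 0→3: 3={foll,t=1,log=-}
step 5 deliver 3→0: 0={lead,t=1,log=-}
step 6 deliver 0→1: 1={foll,t=1,log=-}
step 7 deliver 1→0: —
step 8 propose(0,'w'): 0={lead,t=1,log=w}
step 9 deliver 0→2: 2={foll,t=1,log=-}
step 10 deliver 2→0: —
step 11 deliver 0→1: 1={foll,t=1,log=w}
step 12 deliver 1→0: —
step 13 deliver 0→3: 3={foll,t=1,log=w}
step 14 deliver 3→0: —
step 15 deliver 0→4: 4={foll,t=1,log=w}

1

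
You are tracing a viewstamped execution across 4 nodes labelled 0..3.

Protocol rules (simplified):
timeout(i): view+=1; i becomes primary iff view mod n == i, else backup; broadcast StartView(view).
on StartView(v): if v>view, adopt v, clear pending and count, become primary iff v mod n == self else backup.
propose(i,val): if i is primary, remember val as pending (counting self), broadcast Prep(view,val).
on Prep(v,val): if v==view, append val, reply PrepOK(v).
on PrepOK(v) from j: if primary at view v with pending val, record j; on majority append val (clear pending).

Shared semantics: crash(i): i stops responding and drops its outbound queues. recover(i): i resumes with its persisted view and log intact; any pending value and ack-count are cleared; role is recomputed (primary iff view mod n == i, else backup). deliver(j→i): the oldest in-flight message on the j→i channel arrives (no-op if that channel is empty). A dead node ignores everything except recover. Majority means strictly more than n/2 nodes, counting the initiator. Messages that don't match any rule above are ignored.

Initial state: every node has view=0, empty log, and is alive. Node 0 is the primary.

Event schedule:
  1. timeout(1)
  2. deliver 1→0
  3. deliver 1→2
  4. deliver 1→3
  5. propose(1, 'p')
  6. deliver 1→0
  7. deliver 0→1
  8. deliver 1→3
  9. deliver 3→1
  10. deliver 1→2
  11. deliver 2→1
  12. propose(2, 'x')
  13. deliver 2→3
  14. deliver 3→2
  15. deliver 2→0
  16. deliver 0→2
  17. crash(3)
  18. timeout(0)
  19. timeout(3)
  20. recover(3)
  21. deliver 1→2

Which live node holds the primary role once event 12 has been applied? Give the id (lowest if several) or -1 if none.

1

1. timeout(1):  <1:prim v1 ->
2. deliver 1→0:  <0:back v1 ->
3. deliver 1→2:  <2:back v1 ->
4. deliver 1→3:  <3:back v1 ->
5. propose(1,'p'):  nop
6. deliver 1→0:  <0:back v1 p>
7. deliver 0→1:  nop
8. deliver 1→3:  <3:back v1 p>
9. deliver 3→1:  <1:prim v1 p>
10. deliver 1→2:  <2:back v1 p>
11. deliver 2→1:  nop
12. propose(2,'x'):  nop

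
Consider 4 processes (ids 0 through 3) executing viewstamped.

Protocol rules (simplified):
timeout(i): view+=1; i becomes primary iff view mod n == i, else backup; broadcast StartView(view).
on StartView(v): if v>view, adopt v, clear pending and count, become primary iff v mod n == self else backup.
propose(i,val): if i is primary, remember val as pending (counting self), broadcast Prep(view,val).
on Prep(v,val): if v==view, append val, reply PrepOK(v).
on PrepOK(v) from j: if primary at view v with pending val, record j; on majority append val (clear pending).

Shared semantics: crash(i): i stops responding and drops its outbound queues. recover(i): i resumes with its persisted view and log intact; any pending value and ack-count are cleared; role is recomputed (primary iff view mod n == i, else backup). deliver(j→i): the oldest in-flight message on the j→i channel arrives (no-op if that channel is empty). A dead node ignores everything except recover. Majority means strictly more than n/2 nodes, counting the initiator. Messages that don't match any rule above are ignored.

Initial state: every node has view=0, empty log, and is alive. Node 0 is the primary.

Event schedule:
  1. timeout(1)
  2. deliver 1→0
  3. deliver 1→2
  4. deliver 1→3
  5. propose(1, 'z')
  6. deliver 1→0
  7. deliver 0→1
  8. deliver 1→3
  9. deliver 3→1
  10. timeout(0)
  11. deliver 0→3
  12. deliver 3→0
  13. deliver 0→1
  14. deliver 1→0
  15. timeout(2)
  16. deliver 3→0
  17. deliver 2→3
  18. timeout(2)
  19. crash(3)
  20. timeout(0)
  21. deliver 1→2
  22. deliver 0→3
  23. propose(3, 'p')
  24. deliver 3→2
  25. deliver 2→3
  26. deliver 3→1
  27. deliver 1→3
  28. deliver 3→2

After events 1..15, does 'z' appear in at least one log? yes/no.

step 1 timeout(1): 1={prim,v=1,log=-}
step 2 deliver 1→0: 0={back,v=1,log=-}
step 3 deliver 1→2: 2={back,v=1,log=-}
step 4 deliver 1→3: 3={back,v=1,log=-}
step 5 propose(1,'z'): —
step 6 deliver 1→0: 0={back,v=1,log=z}
step 7 deliver 0→1: —
step 8 deliver 1→3: 3={back,v=1,log=z}
step 9 deliver 3→1: 1={prim,v=1,log=z}
step 10 timeout(0): 0={back,v=2,log=z}
step 11 deliver 0→3: 3={back,v=2,log=z}
step 12 deliver 3→0: —
step 13 deliver 0→1: 1={back,v=2,log=z}
step 14 deliver 1→0: —
step 15 timeout(2): 2={prim,v=2,log=-}

yes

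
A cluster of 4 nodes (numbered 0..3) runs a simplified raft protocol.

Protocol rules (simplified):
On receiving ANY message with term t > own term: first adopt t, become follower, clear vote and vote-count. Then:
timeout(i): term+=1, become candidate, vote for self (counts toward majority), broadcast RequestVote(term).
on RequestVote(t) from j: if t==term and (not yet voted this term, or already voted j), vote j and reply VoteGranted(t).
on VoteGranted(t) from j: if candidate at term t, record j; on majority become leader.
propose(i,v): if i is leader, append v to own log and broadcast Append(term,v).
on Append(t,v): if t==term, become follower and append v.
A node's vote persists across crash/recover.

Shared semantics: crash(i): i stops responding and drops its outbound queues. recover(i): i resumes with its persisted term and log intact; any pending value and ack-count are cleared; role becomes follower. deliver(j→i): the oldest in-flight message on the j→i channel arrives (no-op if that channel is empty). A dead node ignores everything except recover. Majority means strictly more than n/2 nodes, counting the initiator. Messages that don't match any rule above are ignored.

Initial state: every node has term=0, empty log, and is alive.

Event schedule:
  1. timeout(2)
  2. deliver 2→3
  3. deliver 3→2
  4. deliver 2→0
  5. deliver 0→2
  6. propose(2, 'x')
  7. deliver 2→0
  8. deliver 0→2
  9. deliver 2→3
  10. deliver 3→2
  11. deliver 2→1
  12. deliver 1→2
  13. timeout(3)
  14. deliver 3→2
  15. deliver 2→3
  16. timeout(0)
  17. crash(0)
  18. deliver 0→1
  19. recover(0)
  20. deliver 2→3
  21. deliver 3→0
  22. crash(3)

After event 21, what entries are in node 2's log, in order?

step 1 timeout(2): 2={cand,t=1,log=-}
step 2 deliver 2→3: 3={foll,t=1,log=-}
step 3 deliver 3→2: —
step 4 deliver 2→0: 0={foll,t=1,log=-}
step 5 deliver 0→2: 2={lead,t=1,log=-}
step 6 propose(2,'x'): 2={lead,t=1,log=x}
step 7 deliver 2→0: 0={foll,t=1,log=x}
step 8 deliver 0→2: —
step 9 deliver 2→3: 3={foll,t=1,log=x}
step 10 deliver 3→2: —
step 11 deliver 2→1: 1={foll,t=1,log=-}
step 12 deliver 1→2: —
step 13 timeout(3): 3={cand,t=2,log=x}
step 14 deliver 3→2: 2={foll,t=2,log=x}
step 15 deliver 2→3: —
step 16 timeout(0): 0={cand,t=2,log=x}
step 17 crash(0): 0={✗cand,t=2,log=x}
step 18 deliver 0→1: —
step 19 recover(0): 0={foll,t=2,log=x}
step 20 deliver 2→3: —
step 21 deliver 3→0: —

x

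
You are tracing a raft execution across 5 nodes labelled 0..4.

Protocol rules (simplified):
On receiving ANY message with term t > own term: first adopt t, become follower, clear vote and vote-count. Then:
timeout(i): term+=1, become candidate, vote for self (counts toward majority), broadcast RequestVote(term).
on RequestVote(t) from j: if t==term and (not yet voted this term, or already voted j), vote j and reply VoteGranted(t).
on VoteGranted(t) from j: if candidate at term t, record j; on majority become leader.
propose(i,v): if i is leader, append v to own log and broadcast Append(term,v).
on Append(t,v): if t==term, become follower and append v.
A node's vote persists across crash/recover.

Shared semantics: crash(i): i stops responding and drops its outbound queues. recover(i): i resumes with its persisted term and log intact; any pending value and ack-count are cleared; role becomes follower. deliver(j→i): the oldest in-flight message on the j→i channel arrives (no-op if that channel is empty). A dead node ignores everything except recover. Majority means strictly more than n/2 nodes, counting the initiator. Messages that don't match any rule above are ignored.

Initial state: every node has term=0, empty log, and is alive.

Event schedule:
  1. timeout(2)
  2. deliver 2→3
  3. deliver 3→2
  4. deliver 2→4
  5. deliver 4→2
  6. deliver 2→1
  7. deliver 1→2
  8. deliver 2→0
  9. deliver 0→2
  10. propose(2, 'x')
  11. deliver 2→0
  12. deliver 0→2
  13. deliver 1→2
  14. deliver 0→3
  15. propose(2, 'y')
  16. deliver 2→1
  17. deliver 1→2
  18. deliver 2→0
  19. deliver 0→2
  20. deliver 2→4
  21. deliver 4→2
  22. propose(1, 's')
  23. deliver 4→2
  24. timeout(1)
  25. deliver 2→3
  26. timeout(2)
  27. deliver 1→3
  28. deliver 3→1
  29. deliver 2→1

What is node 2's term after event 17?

1

1. timeout(2):  <2:cand t1 ->
2. deliver 2→3:  <3:foll t1 ->
3. deliver 3→2:  nop
4. deliver 2→4:  <4:foll t1 ->
5. deliver 4→2:  <2:lead t1 ->
6. deliver 2→1:  <1:foll t1 ->
7. deliver 1→2:  nop
8. deliver 2→0:  <0:foll t1 ->
9. deliver 0→2:  nop
10. propose(2,'x'):  <2:lead t1 x>
11. deliver 2→0:  <0:foll t1 x>
12. deliver 0→2:  nop
13. deliver 1→2:  nop
14. deliver 0→3:  nop
15. propose(2,'y'):  <2:lead t1 x,y>
16. deliver 2→1:  <1:foll t1 x>
17. deliver 1→2:  nop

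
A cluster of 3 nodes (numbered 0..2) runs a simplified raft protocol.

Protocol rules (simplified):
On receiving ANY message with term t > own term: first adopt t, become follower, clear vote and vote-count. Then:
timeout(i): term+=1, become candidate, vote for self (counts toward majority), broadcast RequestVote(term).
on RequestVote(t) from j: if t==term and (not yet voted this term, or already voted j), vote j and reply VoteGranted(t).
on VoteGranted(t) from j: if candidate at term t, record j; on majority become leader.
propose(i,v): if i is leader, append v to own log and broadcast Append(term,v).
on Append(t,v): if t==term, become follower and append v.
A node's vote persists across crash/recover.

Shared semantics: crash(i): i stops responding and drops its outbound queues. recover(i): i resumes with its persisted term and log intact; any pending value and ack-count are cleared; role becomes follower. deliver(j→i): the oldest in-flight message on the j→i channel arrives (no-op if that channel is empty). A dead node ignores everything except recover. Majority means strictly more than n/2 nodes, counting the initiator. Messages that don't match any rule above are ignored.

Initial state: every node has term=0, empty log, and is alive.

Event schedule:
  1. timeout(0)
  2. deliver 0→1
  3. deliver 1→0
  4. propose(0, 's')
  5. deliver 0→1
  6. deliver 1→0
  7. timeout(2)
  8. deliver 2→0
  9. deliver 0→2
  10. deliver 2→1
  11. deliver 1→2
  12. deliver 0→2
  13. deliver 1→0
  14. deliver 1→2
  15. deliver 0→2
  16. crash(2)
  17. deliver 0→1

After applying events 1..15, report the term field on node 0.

1

after 1 — timeout(0): n0:cand/t1/[-]
after 2 — deliver 0→1: n1:foll/t1/[-]
after 3 — deliver 1→0: n0:lead/t1/[-]
after 4 — propose(0,'s'): n0:lead/t1/[s]
after 5 — deliver 0→1: n1:foll/t1/[s]
after 6 — deliver 1→0: ·
after 7 — timeout(2): n2:cand/t1/[-]
after 8 — deliver 2→0: ·
after 9 — deliver 0→2: ·
after 10 — deliver 2→1: ·
after 11 — deliver 1→2: ·
after 12 — deliver 0→2: n2:foll/t1/[s]
after 13 — deliver 1→0: ·
after 14 — deliver 1→2: ·
after 15 — deliver 0→2: ·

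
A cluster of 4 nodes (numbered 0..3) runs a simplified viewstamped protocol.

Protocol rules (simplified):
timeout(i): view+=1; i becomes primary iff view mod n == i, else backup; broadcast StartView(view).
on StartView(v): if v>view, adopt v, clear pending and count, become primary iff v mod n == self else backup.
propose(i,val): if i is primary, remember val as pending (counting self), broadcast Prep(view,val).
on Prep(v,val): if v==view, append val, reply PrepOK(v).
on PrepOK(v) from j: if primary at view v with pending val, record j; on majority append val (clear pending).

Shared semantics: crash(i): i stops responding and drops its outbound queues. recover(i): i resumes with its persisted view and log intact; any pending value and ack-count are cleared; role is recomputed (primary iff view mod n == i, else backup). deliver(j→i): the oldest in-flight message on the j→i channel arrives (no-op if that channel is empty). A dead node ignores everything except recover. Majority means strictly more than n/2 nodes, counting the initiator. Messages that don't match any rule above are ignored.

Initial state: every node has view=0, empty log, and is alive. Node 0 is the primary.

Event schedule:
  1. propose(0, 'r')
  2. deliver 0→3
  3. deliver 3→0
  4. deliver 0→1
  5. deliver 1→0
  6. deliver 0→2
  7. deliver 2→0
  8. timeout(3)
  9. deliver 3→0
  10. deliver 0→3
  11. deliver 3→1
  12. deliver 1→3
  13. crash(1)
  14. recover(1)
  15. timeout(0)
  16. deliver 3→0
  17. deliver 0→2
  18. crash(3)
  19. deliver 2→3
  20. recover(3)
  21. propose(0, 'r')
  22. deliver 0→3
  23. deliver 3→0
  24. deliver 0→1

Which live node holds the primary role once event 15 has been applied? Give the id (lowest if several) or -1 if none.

1

[1] propose(0,'r') → ∅
[2] deliver 0→3 → N3(back v0 [r])
[3] deliver 3→0 → ∅
[4] deliver 0→1 → N1(back v0 [r])
[5] deliver 1→0 → N0(prim v0 [r])
[6] deliver 0→2 → N2(back v0 [r])
[7] deliver 2→0 → ∅
[8] timeout(3) → N3(back v1 [r])
[9] deliver 3→0 → N0(back v1 [r])
[10] deliver 0→3 → ∅
[11] deliver 3→1 → N1(prim v1 [r])
[12] deliver 1→3 → ∅
[13] crash(1) → N1(✗prim v1 [r])
[14] recover(1) → N1(prim v1 [r])
[15] timeout(0) → N0(back v2 [r])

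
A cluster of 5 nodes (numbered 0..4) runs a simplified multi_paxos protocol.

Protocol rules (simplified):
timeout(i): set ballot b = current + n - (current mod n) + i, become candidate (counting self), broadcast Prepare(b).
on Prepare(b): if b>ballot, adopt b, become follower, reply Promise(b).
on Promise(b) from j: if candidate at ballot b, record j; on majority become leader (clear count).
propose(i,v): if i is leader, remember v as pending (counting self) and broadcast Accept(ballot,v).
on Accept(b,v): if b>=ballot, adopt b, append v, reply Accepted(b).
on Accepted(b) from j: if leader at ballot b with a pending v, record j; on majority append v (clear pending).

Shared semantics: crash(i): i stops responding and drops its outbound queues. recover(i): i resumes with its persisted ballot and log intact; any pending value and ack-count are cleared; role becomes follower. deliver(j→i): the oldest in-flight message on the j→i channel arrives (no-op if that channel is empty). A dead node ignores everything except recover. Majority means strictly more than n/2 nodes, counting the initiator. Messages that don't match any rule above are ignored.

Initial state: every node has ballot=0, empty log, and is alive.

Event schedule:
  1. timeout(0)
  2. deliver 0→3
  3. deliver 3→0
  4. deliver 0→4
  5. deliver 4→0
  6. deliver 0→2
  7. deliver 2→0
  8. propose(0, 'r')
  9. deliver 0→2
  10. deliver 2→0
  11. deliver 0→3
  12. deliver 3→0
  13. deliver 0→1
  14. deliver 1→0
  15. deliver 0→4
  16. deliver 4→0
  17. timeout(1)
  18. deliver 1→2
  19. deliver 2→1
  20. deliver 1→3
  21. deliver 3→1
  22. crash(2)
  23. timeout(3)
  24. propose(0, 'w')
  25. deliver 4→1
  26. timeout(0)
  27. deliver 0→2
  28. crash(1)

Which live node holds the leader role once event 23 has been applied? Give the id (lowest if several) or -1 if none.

e1 timeout(0): 0[cand,b=5,-]
e2 deliver 0→3: 3[foll,b=5,-]
e3 deliver 3→0: ·
e4 deliver 0→4: 4[foll,b=5,-]
e5 deliver 4→0: 0[lead,b=5,-]
e6 deliver 0→2: 2[foll,b=5,-]
e7 deliver 2→0: ·
e8 propose(0,'r'): ·
e9 deliver 0→2: 2[foll,b=5,r]
e10 deliver 2→0: ·
e11 deliver 0→3: 3[foll,b=5,r]
e12 deliver 3→0: 0[lead,b=5,r]
e13 deliver 0→1: 1[foll,b=5,-]
e14 deliver 1→0: ·
e15 deliver 0→4: 4[foll,b=5,r]
e16 deliver 4→0: ·
e17 timeout(1): 1[cand,b=11,-]
e18 deliver 1→2: 2[foll,b=11,r]
e19 deliver 2→1: ·
e20 deliver 1→3: 3[foll,b=11,r]
e21 deliver 3→1: 1[lead,b=11,-]
e22 crash(2): 2[✗foll,b=11,r]
e23 timeout(3): 3[cand,b=18,r]

0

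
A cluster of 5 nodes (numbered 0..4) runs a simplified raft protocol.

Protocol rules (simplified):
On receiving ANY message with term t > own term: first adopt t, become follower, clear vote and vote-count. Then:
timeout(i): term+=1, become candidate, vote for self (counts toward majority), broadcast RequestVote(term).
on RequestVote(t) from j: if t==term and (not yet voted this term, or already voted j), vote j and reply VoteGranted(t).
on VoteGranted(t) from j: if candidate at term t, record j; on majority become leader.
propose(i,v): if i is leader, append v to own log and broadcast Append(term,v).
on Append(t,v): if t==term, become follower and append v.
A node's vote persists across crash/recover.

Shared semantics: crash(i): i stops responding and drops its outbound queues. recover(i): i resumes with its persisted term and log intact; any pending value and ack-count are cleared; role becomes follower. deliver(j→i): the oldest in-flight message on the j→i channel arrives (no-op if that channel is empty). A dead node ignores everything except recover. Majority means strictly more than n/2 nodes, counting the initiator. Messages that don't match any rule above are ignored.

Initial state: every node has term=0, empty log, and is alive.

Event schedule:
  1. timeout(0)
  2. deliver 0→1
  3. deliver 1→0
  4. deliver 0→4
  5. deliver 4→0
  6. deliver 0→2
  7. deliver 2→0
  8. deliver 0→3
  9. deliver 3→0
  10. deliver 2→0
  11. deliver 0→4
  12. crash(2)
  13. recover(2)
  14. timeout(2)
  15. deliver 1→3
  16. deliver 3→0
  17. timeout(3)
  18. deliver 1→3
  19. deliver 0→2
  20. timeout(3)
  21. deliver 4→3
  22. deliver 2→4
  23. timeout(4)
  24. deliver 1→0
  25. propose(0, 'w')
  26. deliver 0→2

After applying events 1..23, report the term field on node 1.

step 1 timeout(0): 0={cand,t=1,log=-}
step 2 deliver 0→1: 1={foll,t=1,log=-}
step 3 deliver 1→0: —
step 4 deliver 0→4: 4={foll,t=1,log=-}
step 5 deliver 4→0: 0={lead,t=1,log=-}
step 6 deliver 0→2: 2={foll,t=1,log=-}
step 7 deliver 2→0: —
step 8 deliver 0→3: 3={foll,t=1,log=-}
step 9 deliver 3→0: —
step 10 deliver 2→0: —
step 11 deliver 0→4: —
step 12 crash(2): 2={✗foll,t=1,log=-}
step 13 recover(2): 2={foll,t=1,log=-}
step 14 timeout(2): 2={cand,t=2,log=-}
step 15 deliver 1→3: —
step 16 deliver 3→0: —
step 17 timeout(3): 3={cand,t=2,log=-}
step 18 deliver 1→3: —
step 19 deliver 0→2: —
step 20 timeout(3): 3={cand,t=3,log=-}
step 21 deliver 4→3: —
step 22 deliver 2→4: 4={foll,t=2,log=-}
step 23 timeout(4): 4={cand,t=3,log=-}

1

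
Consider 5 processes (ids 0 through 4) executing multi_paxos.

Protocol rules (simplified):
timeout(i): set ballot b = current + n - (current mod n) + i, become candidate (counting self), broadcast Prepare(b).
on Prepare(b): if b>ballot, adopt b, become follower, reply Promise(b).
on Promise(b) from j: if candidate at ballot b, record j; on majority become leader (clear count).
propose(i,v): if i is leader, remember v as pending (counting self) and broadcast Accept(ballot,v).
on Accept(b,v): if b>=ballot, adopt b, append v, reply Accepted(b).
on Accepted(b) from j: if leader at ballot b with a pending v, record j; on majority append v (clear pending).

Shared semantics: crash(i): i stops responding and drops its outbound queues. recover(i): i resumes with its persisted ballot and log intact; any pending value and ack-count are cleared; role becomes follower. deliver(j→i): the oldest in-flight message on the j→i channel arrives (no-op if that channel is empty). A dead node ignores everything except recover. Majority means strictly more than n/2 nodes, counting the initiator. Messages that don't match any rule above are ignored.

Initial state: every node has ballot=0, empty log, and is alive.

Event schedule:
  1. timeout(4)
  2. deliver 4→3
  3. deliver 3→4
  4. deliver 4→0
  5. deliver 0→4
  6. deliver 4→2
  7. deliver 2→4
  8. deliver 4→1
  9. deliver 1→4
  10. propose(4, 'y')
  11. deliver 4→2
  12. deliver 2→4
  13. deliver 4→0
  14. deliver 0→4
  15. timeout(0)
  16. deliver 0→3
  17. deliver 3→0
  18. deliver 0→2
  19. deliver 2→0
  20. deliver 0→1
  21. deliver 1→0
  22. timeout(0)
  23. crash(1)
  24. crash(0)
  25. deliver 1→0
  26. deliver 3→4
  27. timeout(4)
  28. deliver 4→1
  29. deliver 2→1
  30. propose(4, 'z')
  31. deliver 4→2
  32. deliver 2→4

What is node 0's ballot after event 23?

1. timeout(4):  <4:cand b9 ->
2. deliver 4→3:  <3:foll b9 ->
3. deliver 3→4:  nop
4. deliver 4→0:  <0:foll b9 ->
5. deliver 0→4:  <4:lead b9 ->
6. deliver 4→2:  <2:foll b9 ->
7. deliver 2→4:  nop
8. deliver 4→1:  <1:foll b9 ->
9. deliver 1→4:  nop
10. propose(4,'y'):  nop
11. deliver 4→2:  <2:foll b9 y>
12. deliver 2→4:  nop
13. deliver 4→0:  <0:foll b9 y>
14. deliver 0→4:  <4:lead b9 y>
15. timeout(0):  <0:cand b10 y>
16. deliver 0→3:  <3:foll b10 ->
17. deliver 3→0:  nop
18. deliver 0→2:  <2:foll b10 y>
19. deliver 2→0:  <0:lead b10 y>
20. deliver 0→1:  <1:foll b10 ->
21. deliver 1→0:  nop
22. timeout(0):  <0:cand b15 y>
23. crash(1):  <1:✗foll b10 ->

15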